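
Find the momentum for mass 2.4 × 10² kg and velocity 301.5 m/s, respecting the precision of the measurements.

7.2 × 10⁴ kg·m/s

momentum = 2.4 × 10² kg × 301.5 m/s = 72360 kg·m/s.
2.4 × 10² has 2 significant figures; 301.5 has 4.
Division/multiplication keeps the fewest: 2 significant figures.
Rounded: 7.2 × 10⁴ kg·m/s.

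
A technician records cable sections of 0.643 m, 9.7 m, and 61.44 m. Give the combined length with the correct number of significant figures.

71.8 m

0.643 m + 9.7 m + 61.44 m = 71.783 m.
Addition/subtraction keeps the fewest decimal places: 0.643 → 3 decimal places, 9.7 → 1 decimal place, 61.44 → 2 decimal places; limit is 1.
Rounded to 1 decimal place: 71.8 m.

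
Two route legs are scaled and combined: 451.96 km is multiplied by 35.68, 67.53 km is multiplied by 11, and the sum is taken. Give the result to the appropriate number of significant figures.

451.96 × 35.68 = 16125.9328 → 1.613 × 10⁴ km (4 s.f., last digit at the 10^1 place).
67.53 × 11 = 742.83 → 7.4 × 10² km (2 s.f., last digit at the 10^1 place).
Sum: 16868.7628 km; keep the coarser place, 10^1.
Result: 1.687 × 10⁴ km.

1.687 × 10⁴ km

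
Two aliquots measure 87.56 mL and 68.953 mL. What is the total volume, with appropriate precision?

87.56 mL + 68.953 mL = 156.513 mL.
Addition/subtraction keeps the fewest decimal places: 87.56 → 2 decimal places, 68.953 → 3 decimal places; limit is 2.
Rounded to 2 decimal places: 156.51 mL.

156.51 mL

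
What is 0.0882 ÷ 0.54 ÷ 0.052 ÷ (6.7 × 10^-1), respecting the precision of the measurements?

0.0882 ÷ 0.54 ÷ 0.052 ÷ (6.7 × 10^-1) = 4.68809797168…
Multiplication/division keeps the fewest significant figures: 0.0882 → 3 s.f., 0.54 → 2 s.f., 0.052 → 2 s.f., 6.7 × 10^-1 → 2 s.f.; limit is 2.
Rounded to 2 significant figures: 4.7.

4.7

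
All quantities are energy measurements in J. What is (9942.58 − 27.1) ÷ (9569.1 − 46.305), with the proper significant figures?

1.0412

9942.58 − 27.1 = 9915.48, limited to 1 d.p. → 5 s.f.; 9569.1 − 46.305 = 9522.795, limited to 1 d.p. → 5 s.f.
Carrying full precision, 9915.48 ÷ 9522.795 = 1.0412363177…; keep min(5, 5) = 5 s.f.
Rounded to 5 significant figures: 1.0412.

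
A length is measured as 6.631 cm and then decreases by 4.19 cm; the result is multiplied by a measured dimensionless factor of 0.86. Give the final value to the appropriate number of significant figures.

2.1 cm

6.631 cm − 4.19 cm = 2.441 cm; the difference is limited to 2 decimal places (3 s.f.).
Carrying full precision, 2.441 × 0.86 = 2.09926 cm; 0.86 has 2 s.f., so the result keeps min(3, 2) = 2 s.f.
Rounded to 2 significant figures: 2.1 cm.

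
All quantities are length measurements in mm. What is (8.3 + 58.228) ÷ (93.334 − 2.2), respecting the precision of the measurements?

0.730

8.3 + 58.228 = 66.528, limited to 1 d.p. → 3 s.f.; 93.334 − 2.2 = 91.134, limited to 1 d.p. → 3 s.f.
Carrying full precision, 66.528 ÷ 91.134 = 0.730001975114…; keep min(3, 3) = 3 s.f.
Rounded to 3 significant figures: 0.730.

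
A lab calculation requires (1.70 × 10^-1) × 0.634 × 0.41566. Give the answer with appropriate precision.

(1.70 × 10^-1) × 0.634 × 0.41566 = 0.0447998348
Multiplication/division keeps the fewest significant figures: 1.70 × 10^-1 → 3 s.f., 0.634 → 3 s.f., 0.41566 → 5 s.f.; limit is 3.
Rounded to 3 significant figures: 0.0448.

0.0448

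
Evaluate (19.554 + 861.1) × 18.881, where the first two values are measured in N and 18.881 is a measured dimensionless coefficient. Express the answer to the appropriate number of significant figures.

19.554 N + 861.1 N = 880.654 N; the sum is limited to 1 decimal place (4 s.f.).
Carrying full precision, 880.654 × 18.881 = 16627.628174 N; 18.881 has 5 s.f., so the result keeps min(4, 5) = 4 s.f.
Rounded to 4 significant figures: 1.663 × 10^4 N.

1.663 × 10^4 N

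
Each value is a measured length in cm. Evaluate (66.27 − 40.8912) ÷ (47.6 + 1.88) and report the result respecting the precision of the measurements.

66.27 − 40.8912 = 25.3788, limited to 2 d.p. → 4 s.f.; 47.6 + 1.88 = 49.48, limited to 1 d.p. → 3 s.f.
Carrying full precision, 25.3788 ÷ 49.48 = 0.512910266774…; keep min(4, 3) = 3 s.f.
Rounded to 3 significant figures: 0.513.

0.513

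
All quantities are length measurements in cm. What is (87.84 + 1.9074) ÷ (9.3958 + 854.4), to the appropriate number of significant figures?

87.84 + 1.9074 = 89.7474, limited to 2 d.p. → 4 s.f.; 9.3958 + 854.4 = 863.7958, limited to 1 d.p. → 4 s.f.
Carrying full precision, 89.7474 ÷ 863.7958 = 0.103898861282…; keep min(4, 4) = 4 s.f.
Rounded to 4 significant figures: 0.1039.

0.1039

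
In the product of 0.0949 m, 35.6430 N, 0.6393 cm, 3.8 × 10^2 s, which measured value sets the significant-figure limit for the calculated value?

3.8 × 10^2 s

0.0949 m → 3 s.f.; 35.6430 N → 6 s.f.; 0.6393 cm → 4 s.f.; 3.8 × 10^2 s → 2 s.f.
The fewest is 2 significant figures, from 3.8 × 10^2 s.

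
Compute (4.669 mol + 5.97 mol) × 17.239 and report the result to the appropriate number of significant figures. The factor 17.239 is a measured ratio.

4.669 mol + 5.97 mol = 10.639 mol; the sum is limited to 2 decimal places (4 s.f.).
Carrying full precision, 10.639 × 17.239 = 183.405721 mol; 17.239 has 5 s.f., so the result keeps min(4, 5) = 4 s.f.
Rounded to 4 significant figures: 1.834 × 10² mol.

1.834 × 10² mol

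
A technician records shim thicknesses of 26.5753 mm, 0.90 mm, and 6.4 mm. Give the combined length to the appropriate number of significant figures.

33.9 mm

26.5753 mm + 0.90 mm + 6.4 mm = 33.8753 mm.
Addition/subtraction keeps the fewest decimal places: 26.5753 → 4 decimal places, 0.90 → 2 decimal places, 6.4 → 1 decimal place; limit is 1.
Rounded to 1 decimal place: 33.9 mm.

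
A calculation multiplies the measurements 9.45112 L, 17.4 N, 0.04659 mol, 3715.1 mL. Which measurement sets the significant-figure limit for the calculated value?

17.4 N

9.45112 L → 6 s.f.; 17.4 N → 3 s.f.; 0.04659 mol → 4 s.f.; 3715.1 mL → 5 s.f.
The fewest is 3 significant figures, from 17.4 N.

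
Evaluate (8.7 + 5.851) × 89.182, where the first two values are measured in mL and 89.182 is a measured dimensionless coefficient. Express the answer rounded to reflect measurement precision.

1.30 × 10³ mL

8.7 mL + 5.851 mL = 14.551 mL; the sum is limited to 1 decimal place (3 s.f.).
Carrying full precision, 14.551 × 89.182 = 1297.687282 mL; 89.182 has 5 s.f., so the result keeps min(3, 5) = 3 s.f.
Rounded to 3 significant figures: 1.30 × 10³ mL.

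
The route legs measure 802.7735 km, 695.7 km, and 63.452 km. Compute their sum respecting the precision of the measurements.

1.5619 × 10³ km

802.7735 km + 695.7 km + 63.452 km = 1561.9255 km.
Addition/subtraction keeps the fewest decimal places: 802.7735 → 4 decimal places, 695.7 → 1 decimal place, 63.452 → 3 decimal places; limit is 1.
Rounded to 1 decimal place: 1.5619 × 10³ km.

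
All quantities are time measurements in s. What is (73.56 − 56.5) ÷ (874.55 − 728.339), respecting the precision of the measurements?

0.117

73.56 − 56.5 = 17.06, limited to 1 d.p. → 3 s.f.; 874.55 − 728.339 = 146.211, limited to 2 d.p. → 5 s.f.
Carrying full precision, 17.06 ÷ 146.211 = 0.1166806875…; keep min(3, 5) = 3 s.f.
Rounded to 3 significant figures: 0.117.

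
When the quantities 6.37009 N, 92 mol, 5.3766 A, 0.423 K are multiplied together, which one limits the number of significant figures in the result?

92 mol

6.37009 N → 6 s.f.; 92 mol → 2 s.f.; 5.3766 A → 5 s.f.; 0.423 K → 3 s.f.
The fewest is 2 significant figures, from 92 mol.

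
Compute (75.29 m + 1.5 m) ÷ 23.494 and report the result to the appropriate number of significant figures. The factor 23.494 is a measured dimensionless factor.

3.27 m

75.29 m + 1.5 m = 76.79 m; the sum is limited to 1 decimal place (3 s.f.).
Carrying full precision, 76.79 ÷ 23.494 = 3.2684940836… m; 23.494 has 5 s.f., so the result keeps min(3, 5) = 3 s.f.
Rounded to 3 significant figures: 3.27 m.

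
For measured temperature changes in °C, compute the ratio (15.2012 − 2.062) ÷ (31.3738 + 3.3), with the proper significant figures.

15.2012 − 2.062 = 13.1392, limited to 3 d.p. → 5 s.f.; 31.3738 + 3.3 = 34.6738, limited to 1 d.p. → 3 s.f.
Carrying full precision, 13.1392 ÷ 34.6738 = 0.378937410956…; keep min(5, 3) = 3 s.f.
Rounded to 3 significant figures: 0.379.

0.379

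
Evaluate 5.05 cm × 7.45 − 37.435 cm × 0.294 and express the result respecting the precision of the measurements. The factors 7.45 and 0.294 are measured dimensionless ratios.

26.6 cm

5.05 × 7.45 = 37.6225 → 37.6 cm (3 s.f., last digit at the 10^-1 place).
37.435 × 0.294 = 11.00589 → 11.0 cm (3 s.f., last digit at the 10^-1 place).
Difference: 26.61661 cm; keep the coarser place, 10^-1.
Result: 26.6 cm.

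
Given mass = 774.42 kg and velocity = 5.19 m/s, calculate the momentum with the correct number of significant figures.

4.02 × 10³ kg·m/s

momentum = 774.42 kg × 5.19 m/s = 4019.2398 kg·m/s.
774.42 has 5 significant figures; 5.19 has 3.
Division/multiplication keeps the fewest: 3 significant figures.
Rounded: 4.02 × 10³ kg·m/s.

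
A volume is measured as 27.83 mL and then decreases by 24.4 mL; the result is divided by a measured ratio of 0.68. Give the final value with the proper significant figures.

27.83 mL − 24.4 mL = 3.43 mL; the difference is limited to 1 decimal place (2 s.f.).
Carrying full precision, 3.43 ÷ 0.68 = 5.04411764706… mL; 0.68 has 2 s.f., so the result keeps min(2, 2) = 2 s.f.
Rounded to 2 significant figures: 5.0 mL.

5.0 mL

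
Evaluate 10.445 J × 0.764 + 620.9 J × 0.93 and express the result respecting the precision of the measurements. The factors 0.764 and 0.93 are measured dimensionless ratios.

10.445 × 0.764 = 7.97998 → 7.98 J (3 s.f., last digit at the 10^-2 place).
620.9 × 0.93 = 577.437 → 5.8 × 10² J (2 s.f., last digit at the 10^1 place).
Sum: 585.41698 J; keep the coarser place, 10^1.
Result: 5.9 × 10² J.

5.9 × 10² J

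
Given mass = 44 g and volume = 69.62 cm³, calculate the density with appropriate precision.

density = 44 g ÷ 69.62 cm³ = 0.63200229819… g/cm³.
44 has 2 significant figures; 69.62 has 4.
Division/multiplication keeps the fewest: 2 significant figures.
Rounded: 0.63 g/cm³.

0.63 g/cm³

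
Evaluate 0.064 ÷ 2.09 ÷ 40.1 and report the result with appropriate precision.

7.6 × 10⁻⁴

0.064 ÷ 2.09 ÷ 40.1 = 0.000763641136393…
Multiplication/division keeps the fewest significant figures: 0.064 → 2 s.f., 2.09 → 3 s.f., 40.1 → 3 s.f.; limit is 2.
Rounded to 2 significant figures: 7.6 × 10⁻⁴.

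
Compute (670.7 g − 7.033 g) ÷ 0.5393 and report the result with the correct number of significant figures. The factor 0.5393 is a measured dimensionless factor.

1231 g

670.7 g − 7.033 g = 663.667 g; the difference is limited to 1 decimal place (4 s.f.).
Carrying full precision, 663.667 ÷ 0.5393 = 1230.60819581… g; 0.5393 has 4 s.f., so the result keeps min(4, 4) = 4 s.f.
Rounded to 4 significant figures: 1231 g.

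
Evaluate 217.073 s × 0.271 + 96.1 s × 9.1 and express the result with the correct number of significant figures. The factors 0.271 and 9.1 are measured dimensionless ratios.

9.3 × 10^2 s

217.073 × 0.271 = 58.826783 → 58.8 s (3 s.f., last digit at the 10^-1 place).
96.1 × 9.1 = 874.51 → 8.7 × 10^2 s (2 s.f., last digit at the 10^1 place).
Sum: 933.336783 s; keep the coarser place, 10^1.
Result: 9.3 × 10^2 s.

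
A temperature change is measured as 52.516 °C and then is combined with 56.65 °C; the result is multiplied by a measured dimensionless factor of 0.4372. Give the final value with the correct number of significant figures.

52.516 °C + 56.65 °C = 109.166 °C; the sum is limited to 2 decimal places (5 s.f.).
Carrying full precision, 109.166 × 0.4372 = 47.7273752 °C; 0.4372 has 4 s.f., so the result keeps min(5, 4) = 4 s.f.
Rounded to 4 significant figures: 47.73 °C.

47.73 °C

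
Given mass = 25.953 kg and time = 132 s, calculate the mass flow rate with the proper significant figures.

mass flow rate = 25.953 kg ÷ 132 s = 0.196613636364… kg/s.
25.953 has 5 significant figures; 132 has 3.
Division/multiplication keeps the fewest: 3 significant figures.
Rounded: 0.197 kg/s.

0.197 kg/s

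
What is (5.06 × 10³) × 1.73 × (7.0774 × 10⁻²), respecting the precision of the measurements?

(5.06 × 10³) × 1.73 × (7.0774 × 10⁻²) = 619.5414412
Multiplication/division keeps the fewest significant figures: 5.06 × 10³ → 3 s.f., 1.73 → 3 s.f., 7.0774 × 10⁻² → 5 s.f.; limit is 3.
Rounded to 3 significant figures: 6.20 × 10².

6.20 × 10²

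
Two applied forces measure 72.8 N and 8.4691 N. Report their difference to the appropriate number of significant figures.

64.3 N

72.8 N − 8.4691 N = 64.3309 N.
Addition/subtraction keeps the fewest decimal places: 72.8 → 1 decimal place, 8.4691 → 4 decimal places; limit is 1.
Rounded to 1 decimal place: 64.3 N.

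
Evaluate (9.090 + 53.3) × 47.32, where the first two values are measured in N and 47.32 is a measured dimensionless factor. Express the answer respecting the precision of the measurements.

9.090 N + 53.3 N = 62.390 N; the sum is limited to 1 decimal place (3 s.f.).
Carrying full precision, 62.390 × 47.32 = 2952.2948 N; 47.32 has 4 s.f., so the result keeps min(3, 4) = 3 s.f.
Rounded to 3 significant figures: 2.95 × 10³ N.

2.95 × 10³ N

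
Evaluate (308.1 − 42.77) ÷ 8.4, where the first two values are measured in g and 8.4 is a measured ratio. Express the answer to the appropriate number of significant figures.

308.1 g − 42.77 g = 265.33 g; the difference is limited to 1 decimal place (4 s.f.).
Carrying full precision, 265.33 ÷ 8.4 = 31.5869047619… g; 8.4 has 2 s.f., so the result keeps min(4, 2) = 2 s.f.
Rounded to 2 significant figures: 32 g.

32 g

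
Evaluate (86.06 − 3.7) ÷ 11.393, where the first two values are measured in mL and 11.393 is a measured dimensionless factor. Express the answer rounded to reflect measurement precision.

7.23 mL

86.06 mL − 3.7 mL = 82.36 mL; the difference is limited to 1 decimal place (3 s.f.).
Carrying full precision, 82.36 ÷ 11.393 = 7.22900026332… mL; 11.393 has 5 s.f., so the result keeps min(3, 5) = 3 s.f.
Rounded to 3 significant figures: 7.23 mL.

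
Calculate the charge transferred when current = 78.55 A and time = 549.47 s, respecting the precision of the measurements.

charge transferred = 78.55 A × 549.47 s = 43160.8685 C.
78.55 has 4 significant figures; 549.47 has 5.
Division/multiplication keeps the fewest: 4 significant figures.
Rounded: 4.316 × 10^4 C.

4.316 × 10^4 C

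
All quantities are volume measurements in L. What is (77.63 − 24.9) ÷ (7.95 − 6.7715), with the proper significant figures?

44.7

77.63 − 24.9 = 52.73, limited to 1 d.p. → 3 s.f.; 7.95 − 6.7715 = 1.1785, limited to 2 d.p. → 3 s.f.
Carrying full precision, 52.73 ÷ 1.1785 = 44.7433177768…; keep min(3, 3) = 3 s.f.
Rounded to 3 significant figures: 44.7.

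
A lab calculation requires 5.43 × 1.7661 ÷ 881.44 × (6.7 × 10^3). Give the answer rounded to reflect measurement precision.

73

5.43 × 1.7661 ÷ 881.44 × (6.7 × 10^3) = 72.8949039072…
Multiplication/division keeps the fewest significant figures: 5.43 → 3 s.f., 1.7661 → 5 s.f., 881.44 → 5 s.f., 6.7 × 10^3 → 2 s.f.; limit is 2.
Rounded to 2 significant figures: 73.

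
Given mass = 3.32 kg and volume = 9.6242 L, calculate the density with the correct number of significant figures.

density = 3.32 kg ÷ 9.6242 L = 0.344963737246… kg/L.
3.32 has 3 significant figures; 9.6242 has 5.
Division/multiplication keeps the fewest: 3 significant figures.
Rounded: 0.345 kg/L.

0.345 kg/L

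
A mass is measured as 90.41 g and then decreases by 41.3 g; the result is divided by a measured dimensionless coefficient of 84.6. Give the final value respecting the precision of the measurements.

0.580 g

90.41 g − 41.3 g = 49.11 g; the difference is limited to 1 decimal place (3 s.f.).
Carrying full precision, 49.11 ÷ 84.6 = 0.580496453901… g; 84.6 has 3 s.f., so the result keeps min(3, 3) = 3 s.f.
Rounded to 3 significant figures: 0.580 g.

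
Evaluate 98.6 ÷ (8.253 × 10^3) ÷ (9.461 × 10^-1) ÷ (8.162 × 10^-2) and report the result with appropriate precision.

98.6 ÷ (8.253 × 10^3) ÷ (9.461 × 10^-1) ÷ (8.162 × 10^-2) = 0.154714649189…
Multiplication/division keeps the fewest significant figures: 98.6 → 3 s.f., 8.253 × 10^3 → 4 s.f., 9.461 × 10^-1 → 4 s.f., 8.162 × 10^-2 → 4 s.f.; limit is 3.
Rounded to 3 significant figures: 0.155.

0.155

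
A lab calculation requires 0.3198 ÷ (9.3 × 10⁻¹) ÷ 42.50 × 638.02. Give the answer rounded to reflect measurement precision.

5.2

0.3198 ÷ (9.3 × 10⁻¹) ÷ 42.50 × 638.02 = 5.16227187856…
Multiplication/division keeps the fewest significant figures: 0.3198 → 4 s.f., 9.3 × 10⁻¹ → 2 s.f., 42.50 → 4 s.f., 638.02 → 5 s.f.; limit is 2.
Rounded to 2 significant figures: 5.2.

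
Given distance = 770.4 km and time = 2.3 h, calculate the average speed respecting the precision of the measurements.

3.3 × 10² km/h

average speed = 770.4 km ÷ 2.3 h = 334.956521739… km/h.
770.4 has 4 significant figures; 2.3 has 2.
Division/multiplication keeps the fewest: 2 significant figures.
Rounded: 3.3 × 10² km/h.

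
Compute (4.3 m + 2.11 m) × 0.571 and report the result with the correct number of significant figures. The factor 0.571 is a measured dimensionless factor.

3.7 m

4.3 m + 2.11 m = 6.41 m; the sum is limited to 1 decimal place (2 s.f.).
Carrying full precision, 6.41 × 0.571 = 3.66011 m; 0.571 has 3 s.f., so the result keeps min(2, 3) = 2 s.f.
Rounded to 2 significant figures: 3.7 m.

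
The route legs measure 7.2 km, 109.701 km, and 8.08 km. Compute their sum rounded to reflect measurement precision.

7.2 km + 109.701 km + 8.08 km = 124.981 km.
Addition/subtraction keeps the fewest decimal places: 7.2 → 1 decimal place, 109.701 → 3 decimal places, 8.08 → 2 decimal places; limit is 1.
Rounded to 1 decimal place: 125.0 km.

125.0 km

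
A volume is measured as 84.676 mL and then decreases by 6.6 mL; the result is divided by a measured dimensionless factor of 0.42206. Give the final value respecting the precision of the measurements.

185 mL

84.676 mL − 6.6 mL = 78.076 mL; the difference is limited to 1 decimal place (3 s.f.).
Carrying full precision, 78.076 ÷ 0.42206 = 184.98791641… mL; 0.42206 has 5 s.f., so the result keeps min(3, 5) = 3 s.f.
Rounded to 3 significant figures: 185 mL.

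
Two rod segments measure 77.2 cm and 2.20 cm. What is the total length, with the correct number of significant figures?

79.4 cm

77.2 cm + 2.20 cm = 79.40 cm.
Addition/subtraction keeps the fewest decimal places: 77.2 → 1 decimal place, 2.20 → 2 decimal places; limit is 1.
Rounded to 1 decimal place: 79.4 cm.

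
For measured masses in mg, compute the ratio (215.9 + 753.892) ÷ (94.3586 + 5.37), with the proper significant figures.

9.724

215.9 + 753.892 = 969.792, limited to 1 d.p. → 4 s.f.; 94.3586 + 5.37 = 99.7286, limited to 2 d.p. → 4 s.f.
Carrying full precision, 969.792 ÷ 99.7286 = 9.72431178218…; keep min(4, 4) = 4 s.f.
Rounded to 4 significant figures: 9.724.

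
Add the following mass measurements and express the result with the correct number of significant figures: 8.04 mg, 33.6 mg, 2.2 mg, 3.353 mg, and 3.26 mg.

50.5 mg

8.04 mg + 33.6 mg + 2.2 mg + 3.353 mg + 3.26 mg = 50.453 mg.
Addition/subtraction keeps the fewest decimal places: 8.04 → 2 decimal places, 33.6 → 1 decimal place, 2.2 → 1 decimal place, 3.353 → 3 decimal places, 3.26 → 2 decimal places; limit is 1.
Rounded to 1 decimal place: 50.5 mg.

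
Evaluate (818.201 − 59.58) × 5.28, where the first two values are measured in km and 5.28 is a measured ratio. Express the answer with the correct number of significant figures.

4.01 × 10³ km

818.201 km − 59.58 km = 758.621 km; the difference is limited to 2 decimal places (5 s.f.).
Carrying full precision, 758.621 × 5.28 = 4005.51888 km; 5.28 has 3 s.f., so the result keeps min(5, 3) = 3 s.f.
Rounded to 3 significant figures: 4.01 × 10³ km.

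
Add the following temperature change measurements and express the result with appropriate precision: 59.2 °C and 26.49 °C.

59.2 °C + 26.49 °C = 85.69 °C.
Addition/subtraction keeps the fewest decimal places: 59.2 → 1 decimal place, 26.49 → 2 decimal places; limit is 1.
Rounded to 1 decimal place: 85.7 °C.

85.7 °C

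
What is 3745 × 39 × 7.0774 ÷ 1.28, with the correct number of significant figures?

8.1 × 10⁵

3745 × 39 × 7.0774 ÷ 1.28 = 807570.044531…
Multiplication/division keeps the fewest significant figures: 3745 → 4 s.f., 39 → 2 s.f., 7.0774 → 5 s.f., 1.28 → 3 s.f.; limit is 2.
Rounded to 2 significant figures: 8.1 × 10⁵.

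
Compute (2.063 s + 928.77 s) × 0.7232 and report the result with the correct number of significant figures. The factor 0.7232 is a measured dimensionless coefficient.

673.2 s

2.063 s + 928.77 s = 930.833 s; the sum is limited to 2 decimal places (5 s.f.).
Carrying full precision, 930.833 × 0.7232 = 673.1784256 s; 0.7232 has 4 s.f., so the result keeps min(5, 4) = 4 s.f.
Rounded to 4 significant figures: 673.2 s.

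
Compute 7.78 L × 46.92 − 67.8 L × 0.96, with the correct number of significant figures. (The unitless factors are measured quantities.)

300. L

7.78 × 46.92 = 365.0376 → 365 L (3 s.f., last digit at the 10^0 place).
67.8 × 0.96 = 65.088 → 65 L (2 s.f., last digit at the 10^0 place).
Difference: 299.9496 L; keep the coarser place, 10^0.
Result: 300. L.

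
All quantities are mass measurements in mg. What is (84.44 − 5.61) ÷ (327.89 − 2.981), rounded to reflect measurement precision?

84.44 − 5.61 = 78.83, limited to 2 d.p. → 4 s.f.; 327.89 − 2.981 = 324.909, limited to 2 d.p. → 5 s.f.
Carrying full precision, 78.83 ÷ 324.909 = 0.242621780252…; keep min(4, 5) = 4 s.f.
Rounded to 4 significant figures: 0.2426.

0.2426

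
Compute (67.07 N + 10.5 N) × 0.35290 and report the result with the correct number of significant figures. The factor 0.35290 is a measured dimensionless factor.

67.07 N + 10.5 N = 77.57 N; the sum is limited to 1 decimal place (3 s.f.).
Carrying full precision, 77.57 × 0.35290 = 27.374453 N; 0.35290 has 5 s.f., so the result keeps min(3, 5) = 3 s.f.
Rounded to 3 significant figures: 27.4 N.

27.4 N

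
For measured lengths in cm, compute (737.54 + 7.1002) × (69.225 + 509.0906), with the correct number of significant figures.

4.3064 × 10⁵ cm²

737.54 + 7.1002 = 744.6402, limited to 2 d.p. → 5 s.f.; 69.225 + 509.0906 = 578.3156, limited to 3 d.p. → 6 s.f.
Carrying full precision, 744.6402 × 578.3156 = 430637.044047…; keep min(5, 6) = 5 s.f.
Rounded to 5 significant figures: 4.3064 × 10⁵ cm².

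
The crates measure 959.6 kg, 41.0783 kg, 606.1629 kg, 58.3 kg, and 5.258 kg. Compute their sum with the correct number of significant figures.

1670.4 kg

959.6 kg + 41.0783 kg + 606.1629 kg + 58.3 kg + 5.258 kg = 1670.3992 kg.
Addition/subtraction keeps the fewest decimal places: 959.6 → 1 decimal place, 41.0783 → 4 decimal places, 606.1629 → 4 decimal places, 58.3 → 1 decimal place, 5.258 → 3 decimal places; limit is 1.
Rounded to 1 decimal place: 1670.4 kg.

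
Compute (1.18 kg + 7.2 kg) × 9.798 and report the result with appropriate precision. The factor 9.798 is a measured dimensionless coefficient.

82 kg

1.18 kg + 7.2 kg = 8.38 kg; the sum is limited to 1 decimal place (2 s.f.).
Carrying full precision, 8.38 × 9.798 = 82.10724 kg; 9.798 has 4 s.f., so the result keeps min(2, 4) = 2 s.f.
Rounded to 2 significant figures: 82 kg.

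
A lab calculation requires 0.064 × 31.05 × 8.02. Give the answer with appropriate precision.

16

0.064 × 31.05 × 8.02 = 15.937344
Multiplication/division keeps the fewest significant figures: 0.064 → 2 s.f., 31.05 → 4 s.f., 8.02 → 3 s.f.; limit is 2.
Rounded to 2 significant figures: 16.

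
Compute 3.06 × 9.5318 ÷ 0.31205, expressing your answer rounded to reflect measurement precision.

3.06 × 9.5318 ÷ 0.31205 = 93.4699823746…
Multiplication/division keeps the fewest significant figures: 3.06 → 3 s.f., 9.5318 → 5 s.f., 0.31205 → 5 s.f.; limit is 3.
Rounded to 3 significant figures: 93.5.

93.5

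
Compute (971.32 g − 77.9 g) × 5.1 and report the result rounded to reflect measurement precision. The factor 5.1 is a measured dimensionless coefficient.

4.6 × 10^3 g

971.32 g − 77.9 g = 893.42 g; the difference is limited to 1 decimal place (4 s.f.).
Carrying full precision, 893.42 × 5.1 = 4556.442 g; 5.1 has 2 s.f., so the result keeps min(4, 2) = 2 s.f.
Rounded to 2 significant figures: 4.6 × 10^3 g.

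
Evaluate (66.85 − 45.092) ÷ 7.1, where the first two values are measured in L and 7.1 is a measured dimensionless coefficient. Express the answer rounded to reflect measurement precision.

3.1 L

66.85 L − 45.092 L = 21.758 L; the difference is limited to 2 decimal places (4 s.f.).
Carrying full precision, 21.758 ÷ 7.1 = 3.06450704225… L; 7.1 has 2 s.f., so the result keeps min(4, 2) = 2 s.f.
Rounded to 2 significant figures: 3.1 L.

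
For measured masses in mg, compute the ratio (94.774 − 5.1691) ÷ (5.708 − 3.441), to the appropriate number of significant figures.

39.53

94.774 − 5.1691 = 89.6049, limited to 3 d.p. → 5 s.f.; 5.708 − 3.441 = 2.267, limited to 3 d.p. → 4 s.f.
Carrying full precision, 89.6049 ÷ 2.267 = 39.5257609175…; keep min(5, 4) = 4 s.f.
Rounded to 4 significant figures: 39.53.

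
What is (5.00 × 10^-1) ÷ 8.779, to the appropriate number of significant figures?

(5.00 × 10^-1) ÷ 8.779 = 0.0569540949994…
Multiplication/division keeps the fewest significant figures: 5.00 × 10^-1 → 3 s.f., 8.779 → 4 s.f.; limit is 3.
Rounded to 3 significant figures: 5.70 × 10^-2.

5.70 × 10^-2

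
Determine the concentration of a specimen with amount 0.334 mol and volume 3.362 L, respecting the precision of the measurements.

concentration = 0.334 mol ÷ 3.362 L = 0.0993456276026… mol/L.
0.334 has 3 significant figures; 3.362 has 4.
Division/multiplication keeps the fewest: 3 significant figures.
Rounded: 0.0993 mol/L.

0.0993 mol/L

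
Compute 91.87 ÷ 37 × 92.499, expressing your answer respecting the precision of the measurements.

2.3 × 10²

91.87 ÷ 37 × 92.499 = 229.672517027…
Multiplication/division keeps the fewest significant figures: 91.87 → 4 s.f., 37 → 2 s.f., 92.499 → 5 s.f.; limit is 2.
Rounded to 2 significant figures: 2.3 × 10².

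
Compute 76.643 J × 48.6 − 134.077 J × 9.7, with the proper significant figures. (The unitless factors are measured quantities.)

76.643 × 48.6 = 3724.8498 → 3.72 × 10³ J (3 s.f., last digit at the 10^1 place).
134.077 × 9.7 = 1300.5469 → 1.3 × 10³ J (2 s.f., last digit at the 10^2 place).
Difference: 2424.3029 J; keep the coarser place, 10^2.
Result: 2.4 × 10³ J.

2.4 × 10³ J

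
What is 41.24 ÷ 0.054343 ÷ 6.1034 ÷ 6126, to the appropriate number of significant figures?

0.02030

41.24 ÷ 0.054343 ÷ 6.1034 ÷ 6126 = 0.0202967368403…
Multiplication/division keeps the fewest significant figures: 41.24 → 4 s.f., 0.054343 → 5 s.f., 6.1034 → 5 s.f., 6126 → 4 s.f.; limit is 4.
Rounded to 4 significant figures: 0.02030.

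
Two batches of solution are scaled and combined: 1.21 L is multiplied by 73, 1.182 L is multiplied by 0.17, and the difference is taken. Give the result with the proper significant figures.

88 L

1.21 × 73 = 88.33 → 88 L (2 s.f., last digit at the 10^0 place).
1.182 × 0.17 = 0.20094 → 2.0 × 10⁻¹ L (2 s.f., last digit at the 10^-2 place).
Difference: 88.12906 L; keep the coarser place, 10^0.
Result: 88 L.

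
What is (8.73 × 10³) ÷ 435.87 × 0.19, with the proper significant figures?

(8.73 × 10³) ÷ 435.87 × 0.19 = 3.80549246335…
Multiplication/division keeps the fewest significant figures: 8.73 × 10³ → 3 s.f., 435.87 → 5 s.f., 0.19 → 2 s.f.; limit is 2.
Rounded to 2 significant figures: 3.8.

3.8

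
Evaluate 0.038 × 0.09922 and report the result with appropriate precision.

0.0038

0.038 × 0.09922 = 0.00377036
Multiplication/division keeps the fewest significant figures: 0.038 → 2 s.f., 0.09922 → 4 s.f.; limit is 2.
Rounded to 2 significant figures: 0.0038.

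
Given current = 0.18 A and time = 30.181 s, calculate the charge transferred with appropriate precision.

charge transferred = 0.18 A × 30.181 s = 5.43258 C.
0.18 has 2 significant figures; 30.181 has 5.
Division/multiplication keeps the fewest: 2 significant figures.
Rounded: 5.4 C.

5.4 C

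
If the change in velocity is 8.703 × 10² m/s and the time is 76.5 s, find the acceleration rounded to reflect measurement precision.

acceleration = 8.703 × 10² m/s ÷ 76.5 s = 11.3764705882… m/s².
8.703 × 10² has 4 significant figures; 76.5 has 3.
Division/multiplication keeps the fewest: 3 significant figures.
Rounded: 11.4 m/s².

11.4 m/s²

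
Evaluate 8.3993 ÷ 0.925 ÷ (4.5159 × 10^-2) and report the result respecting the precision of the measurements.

8.3993 ÷ 0.925 ÷ (4.5159 × 10^-2) = 201.074521675…
Multiplication/division keeps the fewest significant figures: 8.3993 → 5 s.f., 0.925 → 3 s.f., 4.5159 × 10^-2 → 5 s.f.; limit is 3.
Rounded to 3 significant figures: 201.

201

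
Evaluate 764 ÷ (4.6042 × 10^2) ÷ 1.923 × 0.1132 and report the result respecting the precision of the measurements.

0.0977

764 ÷ (4.6042 × 10^2) ÷ 1.923 × 0.1132 = 0.0976801506359…
Multiplication/division keeps the fewest significant figures: 764 → 3 s.f., 4.6042 × 10^2 → 5 s.f., 1.923 → 4 s.f., 0.1132 → 4 s.f.; limit is 3.
Rounded to 3 significant figures: 0.0977.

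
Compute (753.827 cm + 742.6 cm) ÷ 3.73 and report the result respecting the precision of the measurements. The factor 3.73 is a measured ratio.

753.827 cm + 742.6 cm = 1496.427 cm; the sum is limited to 1 decimal place (5 s.f.).
Carrying full precision, 1496.427 ÷ 3.73 = 401.186863271… cm; 3.73 has 3 s.f., so the result keeps min(5, 3) = 3 s.f.
Rounded to 3 significant figures: 401 cm.

401 cm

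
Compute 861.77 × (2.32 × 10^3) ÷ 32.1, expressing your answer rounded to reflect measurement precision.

6.23 × 10^4

861.77 × (2.32 × 10^3) ÷ 32.1 = 62283.6884735…
Multiplication/division keeps the fewest significant figures: 861.77 → 5 s.f., 2.32 × 10^3 → 3 s.f., 32.1 → 3 s.f.; limit is 3.
Rounded to 3 significant figures: 6.23 × 10^4.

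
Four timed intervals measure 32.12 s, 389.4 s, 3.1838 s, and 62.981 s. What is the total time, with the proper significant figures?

4.877 × 10² s

32.12 s + 389.4 s + 3.1838 s + 62.981 s = 487.6848 s.
Addition/subtraction keeps the fewest decimal places: 32.12 → 2 decimal places, 389.4 → 1 decimal place, 3.1838 → 4 decimal places, 62.981 → 3 decimal places; limit is 1.
Rounded to 1 decimal place: 4.877 × 10² s.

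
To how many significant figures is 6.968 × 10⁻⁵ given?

6.968 × 10⁻⁵: in scientific notation every digit of the coefficient is significant.

4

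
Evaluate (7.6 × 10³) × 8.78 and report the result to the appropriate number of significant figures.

(7.6 × 10³) × 8.78 = 66728
Multiplication/division keeps the fewest significant figures: 7.6 × 10³ → 2 s.f., 8.78 → 3 s.f.; limit is 2.
Rounded to 2 significant figures: 6.7 × 10⁴.

6.7 × 10⁴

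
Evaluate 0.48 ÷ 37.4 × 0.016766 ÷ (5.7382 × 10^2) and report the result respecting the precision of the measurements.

0.48 ÷ 37.4 × 0.016766 ÷ (5.7382 × 10^2) = 3.74993220218 × 10^-7…
Multiplication/division keeps the fewest significant figures: 0.48 → 2 s.f., 37.4 → 3 s.f., 0.016766 → 5 s.f., 5.7382 × 10^2 → 5 s.f.; limit is 2.
Rounded to 2 significant figures: 3.7 × 10^-7.

3.7 × 10^-7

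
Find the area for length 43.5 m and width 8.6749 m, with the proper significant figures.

377 m²

area = 43.5 m × 8.6749 m = 377.35815 m².
43.5 has 3 significant figures; 8.6749 has 5.
Division/multiplication keeps the fewest: 3 significant figures.
Rounded: 377 m².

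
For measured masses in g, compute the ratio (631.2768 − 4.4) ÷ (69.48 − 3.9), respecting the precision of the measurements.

631.2768 − 4.4 = 626.8768, limited to 1 d.p. → 4 s.f.; 69.48 − 3.9 = 65.58, limited to 1 d.p. → 3 s.f.
Carrying full precision, 626.8768 ÷ 65.58 = 9.55896309851…; keep min(4, 3) = 3 s.f.
Rounded to 3 significant figures: 9.56.

9.56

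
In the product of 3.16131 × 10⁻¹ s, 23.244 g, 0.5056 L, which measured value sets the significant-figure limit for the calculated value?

0.5056 L

3.16131 × 10⁻¹ s → 6 s.f.; 23.244 g → 5 s.f.; 0.5056 L → 4 s.f.
The fewest is 4 significant figures, from 0.5056 L.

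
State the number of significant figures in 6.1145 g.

5

6.1145: every digit is nonzero and significant.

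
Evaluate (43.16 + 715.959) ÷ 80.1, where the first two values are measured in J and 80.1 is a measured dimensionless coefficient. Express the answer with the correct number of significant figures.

43.16 J + 715.959 J = 759.119 J; the sum is limited to 2 decimal places (5 s.f.).
Carrying full precision, 759.119 ÷ 80.1 = 9.47714107366… J; 80.1 has 3 s.f., so the result keeps min(5, 3) = 3 s.f.
Rounded to 3 significant figures: 9.48 J.

9.48 J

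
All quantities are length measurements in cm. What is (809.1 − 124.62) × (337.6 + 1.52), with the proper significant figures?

809.1 − 124.62 = 684.48, limited to 1 d.p. → 4 s.f.; 337.6 + 1.52 = 339.12, limited to 1 d.p. → 4 s.f.
Carrying full precision, 684.48 × 339.12 = 232120.8576; keep min(4, 4) = 4 s.f.
Rounded to 4 significant figures: 2.321 × 10^5 cm².

2.321 × 10^5 cm²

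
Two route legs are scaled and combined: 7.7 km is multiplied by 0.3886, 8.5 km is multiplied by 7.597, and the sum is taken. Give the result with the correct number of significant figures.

7.7 × 0.3886 = 2.99222 → 3.0 km (2 s.f., last digit at the 10^-1 place).
8.5 × 7.597 = 64.5745 → 65 km (2 s.f., last digit at the 10^0 place).
Sum: 67.56672 km; keep the coarser place, 10^0.
Result: 68 km.

68 km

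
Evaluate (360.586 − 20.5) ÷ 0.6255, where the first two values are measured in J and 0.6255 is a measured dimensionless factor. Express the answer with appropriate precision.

360.586 J − 20.5 J = 340.086 J; the difference is limited to 1 decimal place (4 s.f.).
Carrying full precision, 340.086 ÷ 0.6255 = 543.70263789… J; 0.6255 has 4 s.f., so the result keeps min(4, 4) = 4 s.f.
Rounded to 4 significant figures: 543.7 J.

543.7 J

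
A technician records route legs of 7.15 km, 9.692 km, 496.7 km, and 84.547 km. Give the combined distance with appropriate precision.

7.15 km + 9.692 km + 496.7 km + 84.547 km = 598.089 km.
Addition/subtraction keeps the fewest decimal places: 7.15 → 2 decimal places, 9.692 → 3 decimal places, 496.7 → 1 decimal place, 84.547 → 3 decimal places; limit is 1.
Rounded to 1 decimal place: 598.1 km.

598.1 km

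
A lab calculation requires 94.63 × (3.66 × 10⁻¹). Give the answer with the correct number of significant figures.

34.6

94.63 × (3.66 × 10⁻¹) = 34.63458
Multiplication/division keeps the fewest significant figures: 94.63 → 4 s.f., 3.66 × 10⁻¹ → 3 s.f.; limit is 3.
Rounded to 3 significant figures: 34.6.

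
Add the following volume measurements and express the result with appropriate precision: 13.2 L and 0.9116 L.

13.2 L + 0.9116 L = 14.1116 L.
Addition/subtraction keeps the fewest decimal places: 13.2 → 1 decimal place, 0.9116 → 4 decimal places; limit is 1.
Rounded to 1 decimal place: 14.1 L.

14.1 L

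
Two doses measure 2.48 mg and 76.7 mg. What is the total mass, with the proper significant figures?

79.2 mg

2.48 mg + 76.7 mg = 79.18 mg.
Addition/subtraction keeps the fewest decimal places: 2.48 → 2 decimal places, 76.7 → 1 decimal place; limit is 1.
Rounded to 1 decimal place: 79.2 mg.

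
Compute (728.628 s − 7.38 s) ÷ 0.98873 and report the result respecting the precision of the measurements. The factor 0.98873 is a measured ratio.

728.628 s − 7.38 s = 721.248 s; the difference is limited to 2 decimal places (5 s.f.).
Carrying full precision, 721.248 ÷ 0.98873 = 729.469116948… s; 0.98873 has 5 s.f., so the result keeps min(5, 5) = 5 s.f.
Rounded to 5 significant figures: 729.47 s.

729.47 s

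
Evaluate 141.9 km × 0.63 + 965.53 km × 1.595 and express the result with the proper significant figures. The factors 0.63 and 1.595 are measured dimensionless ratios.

1629 km

141.9 × 0.63 = 89.397 → 89 km (2 s.f., last digit at the 10^0 place).
965.53 × 1.595 = 1540.02035 → 1.540 × 10^3 km (4 s.f., last digit at the 10^0 place).
Sum: 1629.41735 km; keep the coarser place, 10^0.
Result: 1629 km.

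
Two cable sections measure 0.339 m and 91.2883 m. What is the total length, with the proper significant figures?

0.339 m + 91.2883 m = 91.6273 m.
Addition/subtraction keeps the fewest decimal places: 0.339 → 3 decimal places, 91.2883 → 4 decimal places; limit is 3.
Rounded to 3 decimal places: 91.627 m.

91.627 m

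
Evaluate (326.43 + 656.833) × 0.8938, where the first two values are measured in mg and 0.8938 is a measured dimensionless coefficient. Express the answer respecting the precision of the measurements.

326.43 mg + 656.833 mg = 983.263 mg; the sum is limited to 2 decimal places (5 s.f.).
Carrying full precision, 983.263 × 0.8938 = 878.8404694 mg; 0.8938 has 4 s.f., so the result keeps min(5, 4) = 4 s.f.
Rounded to 4 significant figures: 878.8 mg.

878.8 mg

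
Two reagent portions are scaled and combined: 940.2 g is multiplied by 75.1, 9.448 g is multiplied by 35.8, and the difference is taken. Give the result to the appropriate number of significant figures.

7.03 × 10^4 g

940.2 × 75.1 = 70609.02 → 7.06 × 10^4 g (3 s.f., last digit at the 10^2 place).
9.448 × 35.8 = 338.2384 → 338 g (3 s.f., last digit at the 10^0 place).
Difference: 70270.7816 g; keep the coarser place, 10^2.
Result: 7.03 × 10^4 g.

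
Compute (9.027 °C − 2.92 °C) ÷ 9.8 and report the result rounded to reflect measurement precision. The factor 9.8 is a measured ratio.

9.027 °C − 2.92 °C = 6.107 °C; the difference is limited to 2 decimal places (3 s.f.).
Carrying full precision, 6.107 ÷ 9.8 = 0.623163265306… °C; 9.8 has 2 s.f., so the result keeps min(3, 2) = 2 s.f.
Rounded to 2 significant figures: 0.62 °C.

0.62 °C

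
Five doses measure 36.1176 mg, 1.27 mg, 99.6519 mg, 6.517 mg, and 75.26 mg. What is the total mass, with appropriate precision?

218.82 mg

36.1176 mg + 1.27 mg + 99.6519 mg + 6.517 mg + 75.26 mg = 218.8165 mg.
Addition/subtraction keeps the fewest decimal places: 36.1176 → 4 decimal places, 1.27 → 2 decimal places, 99.6519 → 4 decimal places, 6.517 → 3 decimal places, 75.26 → 2 decimal places; limit is 2.
Rounded to 2 decimal places: 218.82 mg.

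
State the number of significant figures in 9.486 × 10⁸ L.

9.486 × 10⁸: in scientific notation every digit of the coefficient is significant.

4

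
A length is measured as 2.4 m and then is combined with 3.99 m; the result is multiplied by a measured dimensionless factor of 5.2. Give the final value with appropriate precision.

33 m

2.4 m + 3.99 m = 6.39 m; the sum is limited to 1 decimal place (2 s.f.).
Carrying full precision, 6.39 × 5.2 = 33.228 m; 5.2 has 2 s.f., so the result keeps min(2, 2) = 2 s.f.
Rounded to 2 significant figures: 33 m.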